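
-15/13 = -1.15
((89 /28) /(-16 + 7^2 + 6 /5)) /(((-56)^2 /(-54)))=-1335 /834176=-0.00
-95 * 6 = -570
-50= -50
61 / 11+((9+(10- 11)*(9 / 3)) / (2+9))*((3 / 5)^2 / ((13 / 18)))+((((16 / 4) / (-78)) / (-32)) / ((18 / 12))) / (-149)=223109941 / 38352600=5.82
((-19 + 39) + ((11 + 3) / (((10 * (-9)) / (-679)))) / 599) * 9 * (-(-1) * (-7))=-3806971 / 2995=-1271.11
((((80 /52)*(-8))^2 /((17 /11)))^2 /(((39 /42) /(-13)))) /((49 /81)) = -12846366720000 /57778903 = -222336.63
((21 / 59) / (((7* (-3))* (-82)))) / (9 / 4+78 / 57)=38 / 665225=0.00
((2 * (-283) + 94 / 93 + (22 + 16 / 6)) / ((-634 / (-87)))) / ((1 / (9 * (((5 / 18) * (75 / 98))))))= -273234375 / 1926092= -141.86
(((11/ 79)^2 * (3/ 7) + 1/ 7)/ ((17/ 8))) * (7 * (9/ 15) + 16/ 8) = 1637792/ 3713395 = 0.44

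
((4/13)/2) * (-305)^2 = 186050/13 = 14311.54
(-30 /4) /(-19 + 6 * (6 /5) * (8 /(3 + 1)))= 1.63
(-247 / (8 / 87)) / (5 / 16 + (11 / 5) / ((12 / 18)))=-214890 / 289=-743.56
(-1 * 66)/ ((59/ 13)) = -858/ 59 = -14.54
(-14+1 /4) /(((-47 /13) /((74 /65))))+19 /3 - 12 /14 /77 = 1619081 /151998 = 10.65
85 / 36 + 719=25969 / 36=721.36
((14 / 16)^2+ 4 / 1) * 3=915 / 64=14.30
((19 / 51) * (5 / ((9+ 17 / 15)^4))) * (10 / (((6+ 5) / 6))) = 1265625 / 1313416192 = 0.00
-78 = -78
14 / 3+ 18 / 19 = 5.61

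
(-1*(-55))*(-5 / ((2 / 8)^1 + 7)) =-1100 / 29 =-37.93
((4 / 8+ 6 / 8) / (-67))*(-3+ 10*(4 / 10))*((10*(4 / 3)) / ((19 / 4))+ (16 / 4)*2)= -770 / 3819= -0.20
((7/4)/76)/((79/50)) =175/12008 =0.01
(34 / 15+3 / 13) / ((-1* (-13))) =487 / 2535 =0.19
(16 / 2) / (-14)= -4 / 7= -0.57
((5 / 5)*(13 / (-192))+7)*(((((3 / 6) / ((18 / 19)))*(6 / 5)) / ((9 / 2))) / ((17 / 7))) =177023 / 440640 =0.40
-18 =-18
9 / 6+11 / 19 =79 / 38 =2.08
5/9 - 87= -778/9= -86.44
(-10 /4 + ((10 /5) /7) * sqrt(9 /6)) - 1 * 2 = -9 /2 + sqrt(6) /7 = -4.15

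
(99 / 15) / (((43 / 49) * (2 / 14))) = 11319 / 215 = 52.65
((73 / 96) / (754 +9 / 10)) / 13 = 365 / 4710576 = 0.00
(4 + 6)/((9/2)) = 20/9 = 2.22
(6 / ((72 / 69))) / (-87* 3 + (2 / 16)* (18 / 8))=-184 / 8343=-0.02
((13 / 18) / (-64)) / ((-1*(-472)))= -13 / 543744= -0.00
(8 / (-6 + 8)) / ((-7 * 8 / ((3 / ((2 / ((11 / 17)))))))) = -33 / 476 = -0.07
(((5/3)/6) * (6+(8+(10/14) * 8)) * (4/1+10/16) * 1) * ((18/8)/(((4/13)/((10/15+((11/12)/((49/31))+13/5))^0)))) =185.21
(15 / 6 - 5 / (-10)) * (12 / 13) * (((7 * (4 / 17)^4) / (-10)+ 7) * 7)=736429428 / 5428865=135.65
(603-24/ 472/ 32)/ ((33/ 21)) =383.73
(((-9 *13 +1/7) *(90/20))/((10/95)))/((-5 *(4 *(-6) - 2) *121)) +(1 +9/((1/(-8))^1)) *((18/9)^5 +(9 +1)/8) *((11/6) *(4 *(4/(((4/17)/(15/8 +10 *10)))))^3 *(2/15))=-3041928682223515239733/15855840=-191849103057517.94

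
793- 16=777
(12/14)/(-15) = -2/35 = -0.06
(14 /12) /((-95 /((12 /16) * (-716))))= 1253 /190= 6.59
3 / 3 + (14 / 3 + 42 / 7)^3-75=30770 / 27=1139.63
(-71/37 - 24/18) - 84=-9685/111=-87.25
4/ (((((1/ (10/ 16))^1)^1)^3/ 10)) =625/ 64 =9.77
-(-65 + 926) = -861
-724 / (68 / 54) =-9774 / 17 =-574.94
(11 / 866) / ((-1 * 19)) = -11 / 16454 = -0.00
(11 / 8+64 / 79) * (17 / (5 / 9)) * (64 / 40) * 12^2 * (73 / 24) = 92546334 / 1975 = 46858.90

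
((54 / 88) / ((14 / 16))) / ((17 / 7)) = 0.29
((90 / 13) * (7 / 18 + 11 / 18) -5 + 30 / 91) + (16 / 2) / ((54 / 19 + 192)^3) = 1300089724624 / 577112722641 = 2.25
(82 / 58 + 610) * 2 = 35462 / 29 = 1222.83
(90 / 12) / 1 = 7.50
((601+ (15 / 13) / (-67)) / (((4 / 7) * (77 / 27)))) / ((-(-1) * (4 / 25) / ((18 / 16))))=49687425 / 19162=2593.02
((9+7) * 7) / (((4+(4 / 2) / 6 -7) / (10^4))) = -420000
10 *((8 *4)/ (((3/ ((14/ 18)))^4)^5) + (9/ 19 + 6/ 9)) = 9184750960115314407186608159630/ 805432007229107866771594230819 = 11.40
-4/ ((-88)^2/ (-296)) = 37/ 242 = 0.15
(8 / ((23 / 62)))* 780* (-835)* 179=-57825019200 / 23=-2514131269.57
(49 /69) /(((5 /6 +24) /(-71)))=-6958 /3427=-2.03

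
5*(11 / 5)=11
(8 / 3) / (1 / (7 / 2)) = 28 / 3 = 9.33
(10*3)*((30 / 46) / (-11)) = -450 / 253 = -1.78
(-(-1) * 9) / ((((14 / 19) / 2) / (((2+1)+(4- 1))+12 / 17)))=19494 / 119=163.82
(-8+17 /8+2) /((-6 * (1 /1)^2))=31 /48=0.65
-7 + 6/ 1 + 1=0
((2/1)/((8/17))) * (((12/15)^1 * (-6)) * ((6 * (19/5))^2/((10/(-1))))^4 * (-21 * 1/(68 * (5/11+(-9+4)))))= -10121433.04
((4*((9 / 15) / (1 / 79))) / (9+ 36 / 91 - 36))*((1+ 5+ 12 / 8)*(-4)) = 57512 / 269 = 213.80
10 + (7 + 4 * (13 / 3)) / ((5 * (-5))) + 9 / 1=1352 / 75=18.03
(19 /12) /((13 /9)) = 1.10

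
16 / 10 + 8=48 / 5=9.60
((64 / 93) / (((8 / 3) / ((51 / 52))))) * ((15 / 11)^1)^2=22950 / 48763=0.47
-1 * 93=-93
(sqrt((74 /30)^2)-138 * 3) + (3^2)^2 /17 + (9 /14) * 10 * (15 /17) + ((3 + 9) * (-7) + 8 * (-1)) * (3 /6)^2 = -757012 /1785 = -424.10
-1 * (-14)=14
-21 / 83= -0.25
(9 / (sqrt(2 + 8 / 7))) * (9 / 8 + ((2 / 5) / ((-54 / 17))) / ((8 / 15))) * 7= 28 * sqrt(154) / 11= 31.59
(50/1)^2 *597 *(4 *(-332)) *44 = -87209760000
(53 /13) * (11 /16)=583 /208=2.80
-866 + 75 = -791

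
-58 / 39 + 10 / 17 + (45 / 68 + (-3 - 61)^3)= -40894501 / 156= -262144.24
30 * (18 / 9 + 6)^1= 240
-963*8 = -7704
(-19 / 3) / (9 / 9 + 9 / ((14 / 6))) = -133 / 102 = -1.30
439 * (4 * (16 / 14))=14048 / 7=2006.86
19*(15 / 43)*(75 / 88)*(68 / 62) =363375 / 58652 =6.20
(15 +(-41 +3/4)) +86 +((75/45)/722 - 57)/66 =2140280/35739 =59.89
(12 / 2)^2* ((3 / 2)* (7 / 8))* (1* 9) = 1701 / 4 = 425.25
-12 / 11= -1.09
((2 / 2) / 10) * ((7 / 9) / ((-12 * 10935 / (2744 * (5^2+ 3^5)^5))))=-3319449991072768 / 1476225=-2248607082.98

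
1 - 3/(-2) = 5/2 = 2.50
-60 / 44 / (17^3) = -15 / 54043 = -0.00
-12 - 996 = -1008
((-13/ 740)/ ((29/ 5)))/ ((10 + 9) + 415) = -13/ 1862728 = -0.00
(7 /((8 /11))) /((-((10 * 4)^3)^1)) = -77 /512000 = -0.00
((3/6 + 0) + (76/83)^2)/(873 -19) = 18441/11766412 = 0.00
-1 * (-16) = 16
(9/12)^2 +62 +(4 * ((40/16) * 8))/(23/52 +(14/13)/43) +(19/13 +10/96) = 1917973/8151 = 235.31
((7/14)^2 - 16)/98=-9/56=-0.16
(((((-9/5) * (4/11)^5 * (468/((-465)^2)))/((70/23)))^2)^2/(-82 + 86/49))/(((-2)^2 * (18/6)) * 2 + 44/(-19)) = -1095489498126415397948227584/434364321998507006561514556023774478735504150390625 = -0.00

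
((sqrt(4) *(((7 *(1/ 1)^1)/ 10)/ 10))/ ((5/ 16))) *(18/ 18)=56/ 125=0.45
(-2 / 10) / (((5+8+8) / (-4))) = 4 / 105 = 0.04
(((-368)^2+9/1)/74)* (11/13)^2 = 16387393/12506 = 1310.36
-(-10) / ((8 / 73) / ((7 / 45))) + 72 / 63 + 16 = 7897 / 252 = 31.34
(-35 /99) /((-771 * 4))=35 /305316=0.00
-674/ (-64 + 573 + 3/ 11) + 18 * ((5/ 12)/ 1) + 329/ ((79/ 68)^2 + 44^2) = 318488611497/ 50184424610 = 6.35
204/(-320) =-51/80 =-0.64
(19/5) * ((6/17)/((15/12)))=456/425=1.07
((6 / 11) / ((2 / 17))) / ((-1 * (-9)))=17 / 33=0.52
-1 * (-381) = 381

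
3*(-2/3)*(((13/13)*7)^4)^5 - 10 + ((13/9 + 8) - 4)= -1436260793357016059/9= -159584532595224006.56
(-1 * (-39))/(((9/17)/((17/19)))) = 3757/57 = 65.91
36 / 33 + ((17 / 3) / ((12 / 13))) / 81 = 37423 / 32076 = 1.17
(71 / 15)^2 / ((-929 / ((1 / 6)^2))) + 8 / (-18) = -3349441 / 7524900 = -0.45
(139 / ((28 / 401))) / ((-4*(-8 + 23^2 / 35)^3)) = -341401375 / 247011984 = -1.38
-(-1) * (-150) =-150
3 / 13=0.23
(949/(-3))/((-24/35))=33215/72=461.32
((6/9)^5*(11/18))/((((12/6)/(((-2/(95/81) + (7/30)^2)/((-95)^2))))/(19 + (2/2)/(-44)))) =-4714243/33751424250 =-0.00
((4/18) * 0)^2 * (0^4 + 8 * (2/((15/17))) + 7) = 0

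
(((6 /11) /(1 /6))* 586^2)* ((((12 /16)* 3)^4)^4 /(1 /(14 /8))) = 10022035602142726974567 /11811160064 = 848522545443.23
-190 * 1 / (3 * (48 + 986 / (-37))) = -703 / 237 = -2.97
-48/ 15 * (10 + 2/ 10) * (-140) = 22848/ 5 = 4569.60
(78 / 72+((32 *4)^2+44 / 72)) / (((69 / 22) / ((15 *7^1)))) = 227105725 / 414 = 548564.55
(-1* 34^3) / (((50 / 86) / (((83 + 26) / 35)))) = -184217848 / 875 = -210534.68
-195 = -195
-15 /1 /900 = -1 /60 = -0.02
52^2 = 2704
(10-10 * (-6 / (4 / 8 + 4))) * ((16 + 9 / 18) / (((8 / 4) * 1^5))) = 385 / 2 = 192.50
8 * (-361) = -2888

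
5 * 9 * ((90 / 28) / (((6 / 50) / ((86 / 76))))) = 725625 / 532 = 1363.96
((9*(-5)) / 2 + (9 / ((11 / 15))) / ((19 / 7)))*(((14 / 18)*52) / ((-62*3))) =75985 / 19437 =3.91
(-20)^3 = -8000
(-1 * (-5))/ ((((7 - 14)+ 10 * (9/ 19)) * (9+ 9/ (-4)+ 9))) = -380/ 2709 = -0.14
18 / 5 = 3.60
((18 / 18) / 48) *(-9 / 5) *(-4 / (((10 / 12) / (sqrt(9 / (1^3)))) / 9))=4.86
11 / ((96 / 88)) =121 / 12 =10.08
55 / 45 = 11 / 9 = 1.22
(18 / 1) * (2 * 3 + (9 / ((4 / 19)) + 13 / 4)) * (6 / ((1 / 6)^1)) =33696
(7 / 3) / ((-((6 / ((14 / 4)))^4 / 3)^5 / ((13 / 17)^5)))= -207384169513074768811051 / 67202357550574008451203072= -0.00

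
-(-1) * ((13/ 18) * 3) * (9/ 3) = 13/ 2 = 6.50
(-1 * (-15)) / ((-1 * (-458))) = 15 / 458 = 0.03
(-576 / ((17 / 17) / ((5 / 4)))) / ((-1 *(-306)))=-40 / 17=-2.35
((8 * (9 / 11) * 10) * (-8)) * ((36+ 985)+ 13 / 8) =-5890320 / 11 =-535483.64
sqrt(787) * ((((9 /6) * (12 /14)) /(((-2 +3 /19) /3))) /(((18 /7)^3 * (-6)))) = 133 * sqrt(787) /6480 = 0.58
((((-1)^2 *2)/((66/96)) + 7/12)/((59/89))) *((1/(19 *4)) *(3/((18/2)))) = 41029/1775664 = 0.02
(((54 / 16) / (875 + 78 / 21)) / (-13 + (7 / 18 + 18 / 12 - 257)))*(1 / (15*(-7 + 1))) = 189 / 1187389040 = 0.00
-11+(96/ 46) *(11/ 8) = -8.13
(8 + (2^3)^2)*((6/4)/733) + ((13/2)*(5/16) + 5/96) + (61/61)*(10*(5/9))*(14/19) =3170797/501372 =6.32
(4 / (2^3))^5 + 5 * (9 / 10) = 145 / 32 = 4.53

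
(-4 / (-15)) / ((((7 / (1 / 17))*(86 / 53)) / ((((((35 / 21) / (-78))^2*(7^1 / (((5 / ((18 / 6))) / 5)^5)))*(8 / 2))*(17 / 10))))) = 0.01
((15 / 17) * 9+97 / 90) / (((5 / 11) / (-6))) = -151789 / 1275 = -119.05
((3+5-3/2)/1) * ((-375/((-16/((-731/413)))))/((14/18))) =-32072625/92512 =-346.69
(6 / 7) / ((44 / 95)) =285 / 154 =1.85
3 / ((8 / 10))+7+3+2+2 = 71 / 4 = 17.75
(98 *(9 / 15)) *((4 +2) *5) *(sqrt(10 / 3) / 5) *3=1764 *sqrt(30) / 5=1932.37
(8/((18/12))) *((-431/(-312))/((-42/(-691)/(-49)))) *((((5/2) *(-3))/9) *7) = 34646.79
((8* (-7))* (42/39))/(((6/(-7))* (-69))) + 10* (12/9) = 33136/2691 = 12.31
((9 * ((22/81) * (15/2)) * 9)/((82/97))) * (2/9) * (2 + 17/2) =37345/82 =455.43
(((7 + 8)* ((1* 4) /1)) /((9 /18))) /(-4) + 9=-21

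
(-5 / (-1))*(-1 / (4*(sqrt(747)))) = -5*sqrt(83) / 996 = -0.05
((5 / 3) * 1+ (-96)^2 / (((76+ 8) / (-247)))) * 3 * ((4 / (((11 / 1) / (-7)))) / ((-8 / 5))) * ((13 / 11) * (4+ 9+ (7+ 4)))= -443861340 / 121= -3668275.54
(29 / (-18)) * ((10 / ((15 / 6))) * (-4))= 232 / 9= 25.78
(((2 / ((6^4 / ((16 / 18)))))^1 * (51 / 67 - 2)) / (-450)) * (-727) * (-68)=2051594 / 10989675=0.19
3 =3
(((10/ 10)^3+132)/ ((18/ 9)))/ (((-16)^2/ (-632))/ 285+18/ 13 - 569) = -38928435/ 332277202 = -0.12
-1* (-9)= 9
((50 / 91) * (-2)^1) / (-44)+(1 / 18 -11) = -196747 / 18018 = -10.92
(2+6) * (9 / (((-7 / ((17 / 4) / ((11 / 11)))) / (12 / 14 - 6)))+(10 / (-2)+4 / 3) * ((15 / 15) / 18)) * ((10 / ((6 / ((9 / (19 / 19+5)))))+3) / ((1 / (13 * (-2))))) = -42224468 / 1323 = -31915.70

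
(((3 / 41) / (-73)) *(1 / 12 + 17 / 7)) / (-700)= 211 / 58662800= 0.00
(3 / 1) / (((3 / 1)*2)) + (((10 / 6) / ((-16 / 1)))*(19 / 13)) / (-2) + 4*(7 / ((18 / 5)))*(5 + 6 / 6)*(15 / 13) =67919 / 1248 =54.42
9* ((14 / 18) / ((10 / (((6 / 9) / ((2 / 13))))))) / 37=91 / 1110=0.08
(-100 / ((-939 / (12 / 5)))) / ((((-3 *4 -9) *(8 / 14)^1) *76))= -5 / 17841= -0.00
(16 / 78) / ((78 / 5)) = 20 / 1521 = 0.01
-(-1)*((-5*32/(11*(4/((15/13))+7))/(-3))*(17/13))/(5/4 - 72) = -54400/6353633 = -0.01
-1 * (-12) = 12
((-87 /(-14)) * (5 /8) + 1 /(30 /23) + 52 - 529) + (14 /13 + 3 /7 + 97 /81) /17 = -472.19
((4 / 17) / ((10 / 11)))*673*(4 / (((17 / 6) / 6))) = 2132064 / 1445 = 1475.48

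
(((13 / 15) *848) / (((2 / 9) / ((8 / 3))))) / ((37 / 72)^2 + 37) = 228593664 / 965885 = 236.67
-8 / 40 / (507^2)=-1 / 1285245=-0.00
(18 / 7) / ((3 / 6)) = 36 / 7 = 5.14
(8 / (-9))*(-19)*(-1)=-152 / 9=-16.89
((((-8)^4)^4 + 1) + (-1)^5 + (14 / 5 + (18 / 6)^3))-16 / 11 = 15481123719087639 / 55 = 281474976710684.35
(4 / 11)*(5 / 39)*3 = 20 / 143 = 0.14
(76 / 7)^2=5776 / 49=117.88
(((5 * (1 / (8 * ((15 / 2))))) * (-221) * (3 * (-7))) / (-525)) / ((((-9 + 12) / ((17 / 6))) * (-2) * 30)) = 0.01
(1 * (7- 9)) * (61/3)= -122/3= -40.67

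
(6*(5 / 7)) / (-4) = -15 / 14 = -1.07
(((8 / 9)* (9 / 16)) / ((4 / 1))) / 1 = 1 / 8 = 0.12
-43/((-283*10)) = 43/2830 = 0.02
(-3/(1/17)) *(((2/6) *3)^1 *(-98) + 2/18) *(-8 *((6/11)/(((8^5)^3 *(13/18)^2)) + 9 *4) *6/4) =-4408253268748555225203/2043992116035584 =-2156688.00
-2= -2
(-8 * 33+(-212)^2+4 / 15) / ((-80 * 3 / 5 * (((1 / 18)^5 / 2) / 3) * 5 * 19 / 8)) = -422132010624 / 475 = -888698969.73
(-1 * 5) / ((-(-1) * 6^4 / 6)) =-5 / 216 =-0.02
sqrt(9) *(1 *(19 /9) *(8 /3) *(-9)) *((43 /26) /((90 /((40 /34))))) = -3.29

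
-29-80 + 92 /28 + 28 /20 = -3651 /35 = -104.31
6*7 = 42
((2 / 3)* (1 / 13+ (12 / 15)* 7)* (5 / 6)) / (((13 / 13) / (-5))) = -205 / 13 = -15.77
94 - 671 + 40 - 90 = -627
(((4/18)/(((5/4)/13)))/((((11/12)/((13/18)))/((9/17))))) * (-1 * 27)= -24336/935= -26.03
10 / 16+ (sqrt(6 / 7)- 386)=-3083 / 8+ sqrt(42) / 7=-384.45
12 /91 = 0.13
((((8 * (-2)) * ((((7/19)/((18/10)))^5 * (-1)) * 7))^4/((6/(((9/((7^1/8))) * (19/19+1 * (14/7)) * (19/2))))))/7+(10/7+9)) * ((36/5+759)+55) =8563.96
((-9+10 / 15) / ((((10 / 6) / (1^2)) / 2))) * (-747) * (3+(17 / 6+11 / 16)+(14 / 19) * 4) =10750575 / 152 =70727.47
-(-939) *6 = 5634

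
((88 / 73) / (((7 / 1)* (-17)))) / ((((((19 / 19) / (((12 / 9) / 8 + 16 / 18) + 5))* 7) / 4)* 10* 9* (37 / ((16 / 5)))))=-153472 / 4556114325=-0.00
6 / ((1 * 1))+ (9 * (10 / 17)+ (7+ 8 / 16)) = 639 / 34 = 18.79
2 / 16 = 1 / 8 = 0.12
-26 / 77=-0.34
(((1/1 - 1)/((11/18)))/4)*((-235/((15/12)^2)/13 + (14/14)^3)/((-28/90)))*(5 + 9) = 0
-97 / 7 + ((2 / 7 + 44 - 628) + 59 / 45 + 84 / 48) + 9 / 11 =-8228573 / 13860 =-593.69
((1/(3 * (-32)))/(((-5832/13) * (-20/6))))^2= 169/3482851737600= 0.00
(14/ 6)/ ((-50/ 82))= -287/ 75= -3.83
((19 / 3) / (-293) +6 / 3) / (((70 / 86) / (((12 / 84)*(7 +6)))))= 972101 / 215355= 4.51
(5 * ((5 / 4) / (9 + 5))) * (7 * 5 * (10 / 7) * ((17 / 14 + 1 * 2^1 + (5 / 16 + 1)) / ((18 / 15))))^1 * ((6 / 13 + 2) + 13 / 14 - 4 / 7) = 20840625 / 87808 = 237.34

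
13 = 13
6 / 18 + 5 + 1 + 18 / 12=47 / 6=7.83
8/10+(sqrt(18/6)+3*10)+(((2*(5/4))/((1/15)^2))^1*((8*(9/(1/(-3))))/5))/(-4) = sqrt(3)+30529/5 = 6107.53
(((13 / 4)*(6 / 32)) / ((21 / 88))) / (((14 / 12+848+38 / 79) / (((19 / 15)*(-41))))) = -8800363 / 56382620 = -0.16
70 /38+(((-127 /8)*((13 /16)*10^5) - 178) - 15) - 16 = -98043869 /76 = -1290050.91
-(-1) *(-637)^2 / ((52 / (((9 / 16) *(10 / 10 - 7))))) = -842751 / 32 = -26335.97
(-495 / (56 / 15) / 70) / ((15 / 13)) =-1287 / 784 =-1.64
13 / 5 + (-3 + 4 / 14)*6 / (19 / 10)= -209 / 35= -5.97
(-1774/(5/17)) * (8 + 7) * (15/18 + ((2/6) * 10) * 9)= -2789615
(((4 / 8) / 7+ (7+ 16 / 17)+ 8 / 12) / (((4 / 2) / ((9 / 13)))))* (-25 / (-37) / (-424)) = -464775 / 97077344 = -0.00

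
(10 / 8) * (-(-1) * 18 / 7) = 3.21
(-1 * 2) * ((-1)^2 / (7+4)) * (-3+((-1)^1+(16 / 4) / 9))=64 / 99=0.65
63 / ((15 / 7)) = 147 / 5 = 29.40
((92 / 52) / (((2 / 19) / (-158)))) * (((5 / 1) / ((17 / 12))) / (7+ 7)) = -1035690 / 1547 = -669.48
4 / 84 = 0.05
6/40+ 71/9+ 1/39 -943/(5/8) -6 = -3525761/2340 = -1506.74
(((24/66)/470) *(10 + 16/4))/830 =14/1072775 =0.00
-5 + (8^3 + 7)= 514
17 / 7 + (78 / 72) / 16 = 3355 / 1344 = 2.50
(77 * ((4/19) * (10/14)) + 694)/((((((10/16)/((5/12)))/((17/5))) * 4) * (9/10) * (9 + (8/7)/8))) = 797657/16416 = 48.59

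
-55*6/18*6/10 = -11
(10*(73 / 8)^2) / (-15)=-5329 / 96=-55.51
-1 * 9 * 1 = -9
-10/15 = -2/3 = -0.67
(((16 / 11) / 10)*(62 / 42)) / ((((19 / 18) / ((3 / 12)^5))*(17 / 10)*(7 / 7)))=93 / 795872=0.00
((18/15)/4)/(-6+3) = -1/10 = -0.10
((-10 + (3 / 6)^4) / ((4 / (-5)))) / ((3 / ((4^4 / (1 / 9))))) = 9540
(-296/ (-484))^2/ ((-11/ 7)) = -38332/ 161051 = -0.24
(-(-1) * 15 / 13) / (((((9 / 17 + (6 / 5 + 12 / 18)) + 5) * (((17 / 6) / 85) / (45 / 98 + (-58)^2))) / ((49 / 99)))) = 2101945875 / 269698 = 7793.70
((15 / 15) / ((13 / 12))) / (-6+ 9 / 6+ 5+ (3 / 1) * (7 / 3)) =8 / 65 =0.12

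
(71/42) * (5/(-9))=-355/378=-0.94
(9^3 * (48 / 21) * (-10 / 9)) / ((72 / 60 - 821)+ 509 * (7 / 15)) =97200 / 30569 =3.18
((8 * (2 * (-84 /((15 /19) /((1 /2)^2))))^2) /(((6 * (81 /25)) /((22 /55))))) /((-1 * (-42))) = 40432 /3645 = 11.09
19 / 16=1.19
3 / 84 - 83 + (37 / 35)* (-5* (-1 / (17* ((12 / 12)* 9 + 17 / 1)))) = -513309 / 6188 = -82.95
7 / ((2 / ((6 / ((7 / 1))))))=3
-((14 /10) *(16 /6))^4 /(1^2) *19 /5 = -186855424 /253125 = -738.19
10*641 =6410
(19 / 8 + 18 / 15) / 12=143 / 480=0.30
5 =5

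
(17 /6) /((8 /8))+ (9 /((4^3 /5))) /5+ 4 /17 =10475 /3264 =3.21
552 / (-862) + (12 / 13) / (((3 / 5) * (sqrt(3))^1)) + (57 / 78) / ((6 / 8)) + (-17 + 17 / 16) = -4196471 / 268944 + 20 * sqrt(3) / 39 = -14.72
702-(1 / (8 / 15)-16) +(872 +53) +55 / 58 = 380961 / 232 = 1642.07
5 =5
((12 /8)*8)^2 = 144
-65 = -65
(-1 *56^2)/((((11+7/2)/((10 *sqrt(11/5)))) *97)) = -12544 *sqrt(55)/2813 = -33.07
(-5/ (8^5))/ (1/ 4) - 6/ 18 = -8207/ 24576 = -0.33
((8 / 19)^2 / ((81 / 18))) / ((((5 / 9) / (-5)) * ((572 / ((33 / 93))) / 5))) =-0.00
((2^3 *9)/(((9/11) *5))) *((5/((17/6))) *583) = 18107.29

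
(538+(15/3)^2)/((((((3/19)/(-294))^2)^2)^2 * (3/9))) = 244043397641514218516328102144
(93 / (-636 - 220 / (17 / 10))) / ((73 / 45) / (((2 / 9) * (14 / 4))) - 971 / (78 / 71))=0.00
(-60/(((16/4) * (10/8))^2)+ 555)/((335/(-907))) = -2506041/1675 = -1496.14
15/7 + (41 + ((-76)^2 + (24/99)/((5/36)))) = 2241042/385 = 5820.89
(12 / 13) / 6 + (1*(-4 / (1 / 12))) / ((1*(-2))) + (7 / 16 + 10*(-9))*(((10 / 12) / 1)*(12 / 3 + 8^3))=-4002723 / 104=-38487.72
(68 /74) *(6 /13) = 204 /481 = 0.42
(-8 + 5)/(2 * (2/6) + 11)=-9/35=-0.26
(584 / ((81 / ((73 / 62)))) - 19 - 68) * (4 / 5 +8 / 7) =-1915084 / 12555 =-152.54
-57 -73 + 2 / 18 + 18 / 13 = -15035 / 117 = -128.50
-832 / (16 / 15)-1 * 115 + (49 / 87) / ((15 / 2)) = -1167877 / 1305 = -894.92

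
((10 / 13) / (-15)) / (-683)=2 / 26637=0.00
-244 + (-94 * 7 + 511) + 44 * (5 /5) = -347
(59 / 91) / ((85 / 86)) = 5074 / 7735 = 0.66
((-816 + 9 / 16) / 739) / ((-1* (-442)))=-13047 / 5226208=-0.00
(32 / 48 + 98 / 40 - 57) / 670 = -3233 / 40200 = -0.08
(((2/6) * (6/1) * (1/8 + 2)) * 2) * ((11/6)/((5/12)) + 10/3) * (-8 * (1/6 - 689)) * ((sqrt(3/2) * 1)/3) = 8150276 * sqrt(6)/135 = 147881.61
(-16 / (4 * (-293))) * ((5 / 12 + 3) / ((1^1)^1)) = 41 / 879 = 0.05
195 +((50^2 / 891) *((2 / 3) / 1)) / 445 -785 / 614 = 28297272665 / 146068758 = 193.73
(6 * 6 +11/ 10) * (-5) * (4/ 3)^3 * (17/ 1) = -201824/ 27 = -7474.96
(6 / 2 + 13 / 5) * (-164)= -4592 / 5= -918.40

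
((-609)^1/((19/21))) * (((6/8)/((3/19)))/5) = -12789/20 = -639.45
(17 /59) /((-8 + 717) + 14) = 17 /42657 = 0.00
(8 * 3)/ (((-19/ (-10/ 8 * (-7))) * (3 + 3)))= -35/ 19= -1.84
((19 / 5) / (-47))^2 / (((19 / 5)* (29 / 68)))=1292 / 320305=0.00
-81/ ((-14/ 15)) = 1215/ 14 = 86.79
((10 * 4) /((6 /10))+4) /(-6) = -106 /9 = -11.78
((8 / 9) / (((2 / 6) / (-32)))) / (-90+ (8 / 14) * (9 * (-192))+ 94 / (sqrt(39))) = 0.08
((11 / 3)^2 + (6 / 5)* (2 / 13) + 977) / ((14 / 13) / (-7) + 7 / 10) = 1159036 / 639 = 1813.83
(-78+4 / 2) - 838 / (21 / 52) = -45172 / 21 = -2151.05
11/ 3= 3.67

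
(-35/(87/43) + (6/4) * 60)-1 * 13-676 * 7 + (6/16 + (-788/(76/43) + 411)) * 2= -31349033/6612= -4741.23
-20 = -20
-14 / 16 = -0.88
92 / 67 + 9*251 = 151445 / 67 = 2260.37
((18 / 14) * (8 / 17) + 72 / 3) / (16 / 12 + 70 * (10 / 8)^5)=4497408 / 39290587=0.11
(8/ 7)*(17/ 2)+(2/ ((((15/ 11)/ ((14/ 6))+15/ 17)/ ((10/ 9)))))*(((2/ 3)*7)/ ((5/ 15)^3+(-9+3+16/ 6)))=226355/ 29904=7.57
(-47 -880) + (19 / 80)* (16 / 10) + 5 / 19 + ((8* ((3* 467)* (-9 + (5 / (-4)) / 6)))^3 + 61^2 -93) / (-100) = 20887240324175107 / 1900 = 10993284381144.79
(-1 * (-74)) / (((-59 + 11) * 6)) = -37 / 144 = -0.26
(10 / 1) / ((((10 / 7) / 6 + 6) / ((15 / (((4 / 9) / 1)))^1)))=14175 / 262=54.10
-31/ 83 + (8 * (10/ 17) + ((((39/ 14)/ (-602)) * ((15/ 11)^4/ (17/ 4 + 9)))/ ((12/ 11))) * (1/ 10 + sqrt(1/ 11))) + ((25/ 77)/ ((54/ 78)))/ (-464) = 3793332542683963/ 875802064149936 - 658125 * sqrt(11)/ 6539900444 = 4.33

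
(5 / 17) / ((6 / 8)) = 20 / 51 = 0.39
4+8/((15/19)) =212/15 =14.13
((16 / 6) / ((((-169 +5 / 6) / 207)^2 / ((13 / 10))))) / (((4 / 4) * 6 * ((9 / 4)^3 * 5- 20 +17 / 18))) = 2566826496 / 111118450745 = 0.02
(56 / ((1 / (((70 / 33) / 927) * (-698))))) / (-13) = 2736160 / 397683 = 6.88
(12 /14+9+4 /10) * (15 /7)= 1077 /49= 21.98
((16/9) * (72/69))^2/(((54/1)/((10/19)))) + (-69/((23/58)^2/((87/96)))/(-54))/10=300873011/390782880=0.77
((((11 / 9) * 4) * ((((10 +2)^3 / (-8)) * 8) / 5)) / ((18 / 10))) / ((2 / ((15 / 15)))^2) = -704 / 3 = -234.67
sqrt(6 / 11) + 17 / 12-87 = -1027 / 12 + sqrt(66) / 11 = -84.84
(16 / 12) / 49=4 / 147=0.03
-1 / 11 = -0.09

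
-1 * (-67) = 67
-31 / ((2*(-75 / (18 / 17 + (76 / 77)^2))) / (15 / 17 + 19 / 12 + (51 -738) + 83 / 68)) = -110686243783 / 385533225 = -287.10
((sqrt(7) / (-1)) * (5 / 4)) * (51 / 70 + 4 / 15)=-209 * sqrt(7) / 168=-3.29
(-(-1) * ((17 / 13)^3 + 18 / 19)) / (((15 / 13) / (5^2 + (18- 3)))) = 110.36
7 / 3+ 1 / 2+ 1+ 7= 65 / 6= 10.83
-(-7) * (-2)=-14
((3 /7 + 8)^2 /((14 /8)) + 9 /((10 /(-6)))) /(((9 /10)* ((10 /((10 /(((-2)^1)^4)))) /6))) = 60359 /4116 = 14.66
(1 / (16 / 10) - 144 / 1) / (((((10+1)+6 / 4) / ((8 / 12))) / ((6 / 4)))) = -1147 / 100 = -11.47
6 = 6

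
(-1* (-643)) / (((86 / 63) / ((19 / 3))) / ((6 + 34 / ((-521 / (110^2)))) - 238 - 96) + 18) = 74695031208 / 2090973805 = 35.72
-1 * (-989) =989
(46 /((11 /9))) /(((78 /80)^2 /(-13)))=-73600 /143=-514.69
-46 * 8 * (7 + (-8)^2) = -26128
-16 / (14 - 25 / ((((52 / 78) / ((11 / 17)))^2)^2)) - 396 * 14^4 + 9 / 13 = -2163420654687551 / 142211173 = -15212733.35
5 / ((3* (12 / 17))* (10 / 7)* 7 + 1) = 0.23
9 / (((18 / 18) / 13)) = 117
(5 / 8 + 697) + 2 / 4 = 5585 / 8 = 698.12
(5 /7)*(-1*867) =-4335 /7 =-619.29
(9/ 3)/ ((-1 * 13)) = -3/ 13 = -0.23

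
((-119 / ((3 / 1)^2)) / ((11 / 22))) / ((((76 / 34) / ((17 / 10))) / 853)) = -29335523 / 1710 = -17155.28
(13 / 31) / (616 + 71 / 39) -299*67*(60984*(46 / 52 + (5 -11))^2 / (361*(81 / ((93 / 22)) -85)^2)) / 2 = -413177460282835044 / 40449949729085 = -10214.54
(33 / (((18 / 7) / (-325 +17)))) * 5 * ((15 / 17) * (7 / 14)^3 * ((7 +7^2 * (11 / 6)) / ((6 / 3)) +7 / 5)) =-88608905 / 816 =-108589.34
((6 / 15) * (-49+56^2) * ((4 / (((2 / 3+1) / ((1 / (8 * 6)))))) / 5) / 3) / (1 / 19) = 19551 / 250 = 78.20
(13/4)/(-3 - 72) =-13/300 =-0.04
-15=-15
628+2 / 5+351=4897 / 5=979.40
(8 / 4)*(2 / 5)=4 / 5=0.80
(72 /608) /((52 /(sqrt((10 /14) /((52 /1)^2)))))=9 * sqrt(35) /1438528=0.00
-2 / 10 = -1 / 5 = -0.20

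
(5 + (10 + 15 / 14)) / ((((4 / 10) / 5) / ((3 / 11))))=16875 / 308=54.79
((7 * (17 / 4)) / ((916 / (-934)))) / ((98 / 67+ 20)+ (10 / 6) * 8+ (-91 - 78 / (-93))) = 0.55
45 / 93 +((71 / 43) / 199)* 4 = 137159 / 265267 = 0.52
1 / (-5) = -1 / 5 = -0.20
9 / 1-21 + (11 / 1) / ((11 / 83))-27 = 44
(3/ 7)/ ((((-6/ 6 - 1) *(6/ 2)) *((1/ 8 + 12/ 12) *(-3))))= 4/ 189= 0.02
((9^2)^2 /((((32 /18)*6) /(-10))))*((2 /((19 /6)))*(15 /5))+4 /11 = -9742781 /836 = -11654.04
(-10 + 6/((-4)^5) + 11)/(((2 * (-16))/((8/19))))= -509/38912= -0.01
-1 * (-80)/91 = 80/91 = 0.88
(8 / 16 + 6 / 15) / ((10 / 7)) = 63 / 100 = 0.63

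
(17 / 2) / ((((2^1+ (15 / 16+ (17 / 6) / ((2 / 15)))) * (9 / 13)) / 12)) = 7072 / 1161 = 6.09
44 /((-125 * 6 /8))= -0.47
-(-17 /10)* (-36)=-306 /5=-61.20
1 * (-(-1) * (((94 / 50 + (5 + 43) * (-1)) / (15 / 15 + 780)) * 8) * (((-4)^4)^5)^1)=-10141895254605824 / 19525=-519431255037.43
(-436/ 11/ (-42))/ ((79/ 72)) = 0.86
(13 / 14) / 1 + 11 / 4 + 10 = 383 / 28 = 13.68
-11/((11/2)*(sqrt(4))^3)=-0.25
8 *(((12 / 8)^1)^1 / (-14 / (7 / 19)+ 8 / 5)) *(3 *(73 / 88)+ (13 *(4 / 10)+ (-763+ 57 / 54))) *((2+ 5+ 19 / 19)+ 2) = 14934265 / 6006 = 2486.56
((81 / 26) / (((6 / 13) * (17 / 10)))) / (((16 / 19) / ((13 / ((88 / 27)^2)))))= 24308505 / 4212736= 5.77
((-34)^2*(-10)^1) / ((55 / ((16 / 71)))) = -36992 / 781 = -47.36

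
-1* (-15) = 15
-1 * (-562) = 562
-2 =-2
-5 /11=-0.45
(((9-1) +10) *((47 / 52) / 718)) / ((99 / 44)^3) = 752 / 378027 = 0.00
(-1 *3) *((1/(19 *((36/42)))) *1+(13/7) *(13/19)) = -1063/266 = -4.00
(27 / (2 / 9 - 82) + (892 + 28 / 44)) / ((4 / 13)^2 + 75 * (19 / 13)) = 1220874759 / 150107936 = 8.13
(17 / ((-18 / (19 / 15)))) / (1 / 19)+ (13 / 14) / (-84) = -1203437 / 52920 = -22.74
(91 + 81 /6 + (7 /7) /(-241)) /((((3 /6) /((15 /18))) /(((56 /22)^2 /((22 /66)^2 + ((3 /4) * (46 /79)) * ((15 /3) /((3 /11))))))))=6684708240 /48086489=139.01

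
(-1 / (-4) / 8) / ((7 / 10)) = 5 / 112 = 0.04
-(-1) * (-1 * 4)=-4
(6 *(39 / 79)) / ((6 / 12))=468 / 79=5.92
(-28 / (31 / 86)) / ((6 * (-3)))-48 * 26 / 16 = -20558 / 279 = -73.68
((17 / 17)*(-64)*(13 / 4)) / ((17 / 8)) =-1664 / 17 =-97.88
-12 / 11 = -1.09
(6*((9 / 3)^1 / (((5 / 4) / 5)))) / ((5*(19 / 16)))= 1152 / 95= 12.13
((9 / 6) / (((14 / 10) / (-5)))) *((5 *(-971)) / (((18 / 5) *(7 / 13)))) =7889375 / 588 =13417.30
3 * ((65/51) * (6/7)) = 390/119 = 3.28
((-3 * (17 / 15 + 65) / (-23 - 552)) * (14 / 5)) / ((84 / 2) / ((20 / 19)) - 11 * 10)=-27776 / 2015375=-0.01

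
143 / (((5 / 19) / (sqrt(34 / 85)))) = 2717 * sqrt(10) / 25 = 343.68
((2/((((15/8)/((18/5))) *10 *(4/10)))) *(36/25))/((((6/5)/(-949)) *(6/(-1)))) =22776/125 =182.21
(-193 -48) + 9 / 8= -1919 / 8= -239.88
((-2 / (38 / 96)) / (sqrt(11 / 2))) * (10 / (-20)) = 48 * sqrt(22) / 209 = 1.08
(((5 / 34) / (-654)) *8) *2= -20 / 5559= -0.00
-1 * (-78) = 78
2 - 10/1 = -8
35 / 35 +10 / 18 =14 / 9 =1.56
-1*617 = -617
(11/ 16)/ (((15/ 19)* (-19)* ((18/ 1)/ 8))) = -11/ 540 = -0.02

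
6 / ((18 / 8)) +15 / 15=11 / 3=3.67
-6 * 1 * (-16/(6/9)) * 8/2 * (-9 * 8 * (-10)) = 414720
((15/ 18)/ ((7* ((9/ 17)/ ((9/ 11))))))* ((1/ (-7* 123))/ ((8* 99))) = -85/ 315043344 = -0.00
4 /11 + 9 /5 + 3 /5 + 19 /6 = 1957 /330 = 5.93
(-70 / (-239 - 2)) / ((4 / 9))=315 / 482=0.65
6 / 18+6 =19 / 3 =6.33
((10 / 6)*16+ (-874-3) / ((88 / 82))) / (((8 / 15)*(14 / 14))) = -521755 / 352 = -1482.26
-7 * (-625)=4375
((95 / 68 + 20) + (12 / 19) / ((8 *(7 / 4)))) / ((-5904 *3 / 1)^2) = 21547 / 315248661504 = 0.00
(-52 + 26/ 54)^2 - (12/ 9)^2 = 2652.38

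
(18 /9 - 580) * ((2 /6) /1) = -578 /3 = -192.67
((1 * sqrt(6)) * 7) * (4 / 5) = 28 * sqrt(6) / 5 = 13.72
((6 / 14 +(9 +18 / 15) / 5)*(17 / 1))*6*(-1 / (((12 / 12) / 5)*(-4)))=11016 / 35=314.74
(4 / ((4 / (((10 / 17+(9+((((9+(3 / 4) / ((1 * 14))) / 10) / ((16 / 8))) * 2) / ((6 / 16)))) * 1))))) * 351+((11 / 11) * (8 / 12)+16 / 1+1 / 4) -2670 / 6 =27023483 / 7140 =3784.80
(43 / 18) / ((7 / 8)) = 172 / 63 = 2.73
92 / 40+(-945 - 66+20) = -9887 / 10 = -988.70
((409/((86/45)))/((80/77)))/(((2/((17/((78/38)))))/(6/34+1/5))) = 1795101/5590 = 321.13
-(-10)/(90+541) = 10/631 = 0.02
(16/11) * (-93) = -1488/11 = -135.27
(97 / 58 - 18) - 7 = -1353 / 58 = -23.33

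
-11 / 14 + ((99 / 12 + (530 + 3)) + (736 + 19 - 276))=28545 / 28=1019.46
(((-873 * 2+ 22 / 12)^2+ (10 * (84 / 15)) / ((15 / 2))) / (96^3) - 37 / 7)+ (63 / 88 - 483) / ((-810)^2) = -1.85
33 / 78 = 11 / 26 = 0.42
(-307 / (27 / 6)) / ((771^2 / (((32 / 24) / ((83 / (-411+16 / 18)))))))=9065096 / 11989280529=0.00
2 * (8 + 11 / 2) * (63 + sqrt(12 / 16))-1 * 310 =27 * sqrt(3) / 2 + 1391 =1414.38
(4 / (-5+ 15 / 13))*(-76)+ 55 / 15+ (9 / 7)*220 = 191921 / 525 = 365.56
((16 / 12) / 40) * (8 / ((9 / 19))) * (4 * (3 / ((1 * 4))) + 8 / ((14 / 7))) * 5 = 532 / 27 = 19.70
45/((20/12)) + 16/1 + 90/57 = 847/19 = 44.58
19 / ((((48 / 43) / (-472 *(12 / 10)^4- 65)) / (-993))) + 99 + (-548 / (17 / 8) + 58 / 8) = 2998936366783 / 170000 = 17640802.16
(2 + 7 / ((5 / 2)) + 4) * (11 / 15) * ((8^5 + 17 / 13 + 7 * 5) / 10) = 34400784 / 1625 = 21169.71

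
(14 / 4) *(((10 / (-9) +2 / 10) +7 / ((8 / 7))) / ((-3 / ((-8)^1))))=13139 / 270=48.66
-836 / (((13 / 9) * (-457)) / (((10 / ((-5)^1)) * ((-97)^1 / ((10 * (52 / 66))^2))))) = 198695673 / 50201450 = 3.96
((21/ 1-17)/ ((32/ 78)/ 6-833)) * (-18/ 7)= 8424/ 682171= 0.01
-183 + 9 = -174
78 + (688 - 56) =710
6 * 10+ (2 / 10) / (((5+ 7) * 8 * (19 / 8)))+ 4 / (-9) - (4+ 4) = 176323 / 3420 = 51.56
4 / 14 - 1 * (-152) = 1066 / 7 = 152.29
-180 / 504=-5 / 14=-0.36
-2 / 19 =-0.11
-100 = -100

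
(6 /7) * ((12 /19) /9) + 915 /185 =24635 /4921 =5.01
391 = 391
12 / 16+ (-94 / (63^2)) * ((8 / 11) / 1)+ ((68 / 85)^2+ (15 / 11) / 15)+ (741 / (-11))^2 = 218000542211 / 48024900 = 4539.32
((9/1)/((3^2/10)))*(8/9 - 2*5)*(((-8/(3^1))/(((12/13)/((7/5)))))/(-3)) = -29848/243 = -122.83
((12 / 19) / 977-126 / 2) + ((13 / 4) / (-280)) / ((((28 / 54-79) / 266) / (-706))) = -10986414747 / 121030760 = -90.77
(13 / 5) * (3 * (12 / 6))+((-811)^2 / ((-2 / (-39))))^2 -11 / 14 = 23029296708327709 / 140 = 164494976488055.06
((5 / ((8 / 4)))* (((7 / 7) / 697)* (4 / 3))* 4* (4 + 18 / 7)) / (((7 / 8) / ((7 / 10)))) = 1472 / 14637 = 0.10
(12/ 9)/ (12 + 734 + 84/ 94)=47/ 26328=0.00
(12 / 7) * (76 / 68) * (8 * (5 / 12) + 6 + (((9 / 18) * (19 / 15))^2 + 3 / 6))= 175009 / 8925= 19.61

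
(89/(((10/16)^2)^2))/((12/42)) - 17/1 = 1265279/625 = 2024.45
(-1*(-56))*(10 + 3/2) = 644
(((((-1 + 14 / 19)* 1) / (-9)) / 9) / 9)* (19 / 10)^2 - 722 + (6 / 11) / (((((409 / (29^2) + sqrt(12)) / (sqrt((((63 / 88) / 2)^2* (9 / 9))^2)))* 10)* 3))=-7460709008303714873 / 10333409250827520 + 2807198289* sqrt(3) / 7087386317440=-722.00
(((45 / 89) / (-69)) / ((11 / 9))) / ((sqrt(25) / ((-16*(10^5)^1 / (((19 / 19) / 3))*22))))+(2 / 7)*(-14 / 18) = 2332795906 / 18423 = 126624.11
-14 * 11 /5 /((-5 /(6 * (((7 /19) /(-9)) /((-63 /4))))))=0.10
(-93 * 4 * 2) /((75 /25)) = -248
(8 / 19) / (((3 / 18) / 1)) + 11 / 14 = 881 / 266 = 3.31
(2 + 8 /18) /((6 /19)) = 209 /27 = 7.74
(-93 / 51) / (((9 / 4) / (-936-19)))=118420 / 153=773.99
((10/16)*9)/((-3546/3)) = -15/3152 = -0.00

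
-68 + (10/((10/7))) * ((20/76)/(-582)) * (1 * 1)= -68.00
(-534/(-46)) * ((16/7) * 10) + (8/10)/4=265.54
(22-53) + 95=64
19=19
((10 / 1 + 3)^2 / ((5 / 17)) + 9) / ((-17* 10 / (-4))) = 5836 / 425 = 13.73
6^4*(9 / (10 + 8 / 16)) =7776 / 7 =1110.86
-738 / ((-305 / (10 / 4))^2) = -369 / 7442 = -0.05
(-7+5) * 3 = -6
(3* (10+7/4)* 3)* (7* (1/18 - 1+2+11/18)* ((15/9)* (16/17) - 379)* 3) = -94993815/68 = -1396967.87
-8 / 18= -4 / 9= -0.44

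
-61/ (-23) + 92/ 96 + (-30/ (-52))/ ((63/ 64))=210803/ 50232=4.20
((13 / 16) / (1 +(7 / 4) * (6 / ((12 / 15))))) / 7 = 13 / 1582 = 0.01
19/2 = 9.50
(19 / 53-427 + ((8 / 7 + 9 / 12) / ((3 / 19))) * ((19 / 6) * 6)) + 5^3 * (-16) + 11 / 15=-16310157 / 7420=-2198.13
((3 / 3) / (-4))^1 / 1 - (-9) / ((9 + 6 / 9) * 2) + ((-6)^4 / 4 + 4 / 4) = 37725 / 116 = 325.22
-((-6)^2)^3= -46656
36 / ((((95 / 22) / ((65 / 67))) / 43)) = 442728 / 1273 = 347.78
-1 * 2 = -2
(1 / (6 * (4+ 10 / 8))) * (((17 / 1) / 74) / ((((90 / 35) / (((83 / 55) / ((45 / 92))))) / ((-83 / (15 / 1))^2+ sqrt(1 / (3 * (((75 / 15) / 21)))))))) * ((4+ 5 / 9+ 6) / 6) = 616607 * sqrt(35) / 200274525+ 4247805623 / 9012353625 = 0.49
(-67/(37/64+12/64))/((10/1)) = -2144/245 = -8.75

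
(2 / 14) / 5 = 1 / 35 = 0.03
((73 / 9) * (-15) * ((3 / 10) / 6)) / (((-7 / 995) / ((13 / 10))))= 1124.11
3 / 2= 1.50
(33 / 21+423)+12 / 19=56552 / 133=425.20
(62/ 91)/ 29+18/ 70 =529/ 1885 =0.28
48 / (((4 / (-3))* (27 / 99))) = -132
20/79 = 0.25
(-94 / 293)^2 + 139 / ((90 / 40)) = 47811568 / 772641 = 61.88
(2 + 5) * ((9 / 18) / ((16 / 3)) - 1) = -203 / 32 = -6.34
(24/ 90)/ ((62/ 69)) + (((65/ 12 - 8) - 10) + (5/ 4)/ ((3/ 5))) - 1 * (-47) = 11407/ 310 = 36.80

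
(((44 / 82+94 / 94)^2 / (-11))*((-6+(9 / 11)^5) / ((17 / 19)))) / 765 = 7601906403 / 4303201389245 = 0.00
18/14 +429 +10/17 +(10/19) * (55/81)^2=6395365316/14834421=431.12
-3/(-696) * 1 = 1/232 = 0.00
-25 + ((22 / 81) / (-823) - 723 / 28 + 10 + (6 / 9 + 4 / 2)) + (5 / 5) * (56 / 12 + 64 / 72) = -60849121 / 1866564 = -32.60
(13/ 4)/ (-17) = -13/ 68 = -0.19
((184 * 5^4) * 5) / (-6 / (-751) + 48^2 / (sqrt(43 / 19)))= -9284237500 / 4740423892863 + 20755236800000 * sqrt(817) / 1580141297621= 375.44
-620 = -620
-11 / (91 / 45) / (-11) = 45 / 91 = 0.49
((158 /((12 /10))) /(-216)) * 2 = -395 /324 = -1.22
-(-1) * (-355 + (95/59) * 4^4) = 3375/59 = 57.20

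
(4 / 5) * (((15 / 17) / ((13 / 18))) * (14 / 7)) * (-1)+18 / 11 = -774 / 2431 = -0.32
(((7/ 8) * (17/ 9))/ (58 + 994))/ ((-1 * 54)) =-119/ 4090176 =-0.00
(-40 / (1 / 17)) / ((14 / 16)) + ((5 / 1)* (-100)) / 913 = -4970220 / 6391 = -777.69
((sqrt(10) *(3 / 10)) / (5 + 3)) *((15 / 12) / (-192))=-sqrt(10) / 4096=-0.00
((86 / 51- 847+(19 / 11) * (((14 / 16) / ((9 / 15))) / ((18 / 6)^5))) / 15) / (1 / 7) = -6453120233 / 16358760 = -394.47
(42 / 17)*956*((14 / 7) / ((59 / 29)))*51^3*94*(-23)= -39287326198176 / 59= -665886884714.85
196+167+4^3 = 427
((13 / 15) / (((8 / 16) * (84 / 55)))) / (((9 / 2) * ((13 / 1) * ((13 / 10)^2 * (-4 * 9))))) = -275 / 862407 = -0.00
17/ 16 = 1.06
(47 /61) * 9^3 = 34263 /61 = 561.69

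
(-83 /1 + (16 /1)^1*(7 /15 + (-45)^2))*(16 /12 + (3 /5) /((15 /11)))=64487311 /1125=57322.05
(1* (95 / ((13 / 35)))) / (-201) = -3325 / 2613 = -1.27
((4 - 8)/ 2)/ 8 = -1/ 4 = -0.25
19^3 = 6859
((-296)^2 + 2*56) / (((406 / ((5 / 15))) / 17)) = 745688 / 609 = 1224.45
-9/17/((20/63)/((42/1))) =-11907/170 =-70.04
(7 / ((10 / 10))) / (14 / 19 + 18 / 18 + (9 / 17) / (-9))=2261 / 542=4.17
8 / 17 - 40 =-672 / 17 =-39.53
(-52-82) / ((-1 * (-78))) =-67 / 39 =-1.72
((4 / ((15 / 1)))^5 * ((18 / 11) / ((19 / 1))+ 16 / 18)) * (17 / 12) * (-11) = -7981568 / 389559375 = -0.02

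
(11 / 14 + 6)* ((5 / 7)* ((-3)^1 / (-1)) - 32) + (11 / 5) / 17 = -1686597 / 8330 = -202.47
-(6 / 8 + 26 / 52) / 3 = -5 / 12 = -0.42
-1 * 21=-21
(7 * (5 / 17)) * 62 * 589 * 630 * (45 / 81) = 447345500 / 17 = 26314441.18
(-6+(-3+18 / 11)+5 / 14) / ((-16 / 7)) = 1079 / 352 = 3.07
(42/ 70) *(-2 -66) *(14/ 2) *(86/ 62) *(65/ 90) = -133042/ 465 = -286.11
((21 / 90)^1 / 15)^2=49 / 202500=0.00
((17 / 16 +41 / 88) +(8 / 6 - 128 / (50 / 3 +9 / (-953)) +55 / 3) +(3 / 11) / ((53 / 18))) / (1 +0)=18128934677 / 1332682032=13.60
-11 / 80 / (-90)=11 / 7200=0.00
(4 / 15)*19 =76 / 15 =5.07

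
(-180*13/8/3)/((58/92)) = -154.66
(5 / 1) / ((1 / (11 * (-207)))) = -11385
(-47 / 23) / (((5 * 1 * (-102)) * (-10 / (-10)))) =47 / 11730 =0.00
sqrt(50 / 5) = sqrt(10) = 3.16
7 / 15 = 0.47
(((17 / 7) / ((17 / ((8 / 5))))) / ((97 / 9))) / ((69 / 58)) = 1392 / 78085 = 0.02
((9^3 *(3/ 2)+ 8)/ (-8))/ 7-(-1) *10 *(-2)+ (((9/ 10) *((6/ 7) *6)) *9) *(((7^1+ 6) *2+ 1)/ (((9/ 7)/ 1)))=467673/ 560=835.13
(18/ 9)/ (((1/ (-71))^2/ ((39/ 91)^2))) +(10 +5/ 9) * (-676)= -2330138/ 441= -5283.76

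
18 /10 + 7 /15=34 /15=2.27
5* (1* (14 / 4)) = 35 / 2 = 17.50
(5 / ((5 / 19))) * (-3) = -57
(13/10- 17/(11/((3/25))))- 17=-8737/550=-15.89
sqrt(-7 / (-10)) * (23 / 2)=23 * sqrt(70) / 20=9.62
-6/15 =-2/5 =-0.40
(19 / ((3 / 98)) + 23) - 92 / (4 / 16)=827 / 3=275.67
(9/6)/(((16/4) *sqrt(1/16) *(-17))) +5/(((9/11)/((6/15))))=2.36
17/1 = 17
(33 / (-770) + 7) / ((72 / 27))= 1461 / 560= 2.61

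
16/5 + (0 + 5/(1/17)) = 441/5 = 88.20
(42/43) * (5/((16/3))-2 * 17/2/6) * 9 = -5733/344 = -16.67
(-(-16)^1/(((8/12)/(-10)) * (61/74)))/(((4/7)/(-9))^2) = -4405590/61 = -72222.79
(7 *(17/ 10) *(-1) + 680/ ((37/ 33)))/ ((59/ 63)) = 13859811/ 21830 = 634.90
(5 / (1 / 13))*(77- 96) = -1235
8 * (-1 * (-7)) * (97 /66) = 2716 /33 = 82.30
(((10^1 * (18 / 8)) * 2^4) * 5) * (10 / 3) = 6000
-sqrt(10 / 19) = -sqrt(190) / 19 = -0.73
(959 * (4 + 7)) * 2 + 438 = 21536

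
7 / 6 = 1.17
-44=-44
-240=-240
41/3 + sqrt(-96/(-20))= 2 * sqrt(30)/5 + 41/3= 15.86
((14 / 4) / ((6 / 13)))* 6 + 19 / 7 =675 / 14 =48.21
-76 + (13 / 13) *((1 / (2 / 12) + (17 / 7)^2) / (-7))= -26651 / 343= -77.70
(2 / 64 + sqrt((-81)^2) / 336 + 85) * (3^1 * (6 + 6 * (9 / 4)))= 2234817 / 448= 4988.43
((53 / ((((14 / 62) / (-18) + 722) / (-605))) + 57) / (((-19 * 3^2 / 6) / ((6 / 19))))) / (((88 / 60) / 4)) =-608551560 / 1599792799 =-0.38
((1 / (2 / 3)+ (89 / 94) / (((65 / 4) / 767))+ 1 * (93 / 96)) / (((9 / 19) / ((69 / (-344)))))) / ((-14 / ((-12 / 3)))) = -154972873 / 27162240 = -5.71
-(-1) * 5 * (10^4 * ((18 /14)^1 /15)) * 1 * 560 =2400000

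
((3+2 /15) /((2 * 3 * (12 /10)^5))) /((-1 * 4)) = -29375 /559872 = -0.05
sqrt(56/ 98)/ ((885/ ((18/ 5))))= 12 * sqrt(7)/ 10325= 0.00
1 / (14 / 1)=0.07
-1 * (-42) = 42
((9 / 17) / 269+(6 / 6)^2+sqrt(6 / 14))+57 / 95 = sqrt(21) / 7+36629 / 22865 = 2.26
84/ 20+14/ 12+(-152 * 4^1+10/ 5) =-18019/ 30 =-600.63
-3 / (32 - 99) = 3 / 67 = 0.04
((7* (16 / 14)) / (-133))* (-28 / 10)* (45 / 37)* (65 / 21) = 3120 / 4921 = 0.63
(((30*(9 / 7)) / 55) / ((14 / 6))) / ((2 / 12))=972 / 539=1.80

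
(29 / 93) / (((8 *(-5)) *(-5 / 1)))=29 / 18600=0.00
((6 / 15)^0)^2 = 1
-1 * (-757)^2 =-573049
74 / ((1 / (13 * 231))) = 222222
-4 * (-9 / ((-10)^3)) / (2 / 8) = -0.14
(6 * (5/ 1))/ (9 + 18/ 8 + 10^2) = 24/ 89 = 0.27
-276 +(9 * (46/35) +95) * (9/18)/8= -150821/560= -269.32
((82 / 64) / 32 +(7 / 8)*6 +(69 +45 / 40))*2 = 77225 / 512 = 150.83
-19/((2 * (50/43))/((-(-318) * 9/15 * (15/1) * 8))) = -4676508/25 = -187060.32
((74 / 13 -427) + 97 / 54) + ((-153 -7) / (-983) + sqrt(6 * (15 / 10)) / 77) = -22280053589 / 53135082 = -419.31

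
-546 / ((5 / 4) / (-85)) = 37128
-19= -19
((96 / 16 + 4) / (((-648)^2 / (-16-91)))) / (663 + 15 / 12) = -535 / 139460616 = -0.00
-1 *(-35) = 35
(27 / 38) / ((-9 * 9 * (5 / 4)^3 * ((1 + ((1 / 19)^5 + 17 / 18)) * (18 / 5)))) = -4170272 / 6499761225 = -0.00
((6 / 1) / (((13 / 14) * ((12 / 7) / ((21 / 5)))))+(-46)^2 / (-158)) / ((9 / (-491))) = -133.03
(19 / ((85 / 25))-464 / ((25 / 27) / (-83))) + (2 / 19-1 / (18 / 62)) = 3022931818 / 72675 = 41595.21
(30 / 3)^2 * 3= 300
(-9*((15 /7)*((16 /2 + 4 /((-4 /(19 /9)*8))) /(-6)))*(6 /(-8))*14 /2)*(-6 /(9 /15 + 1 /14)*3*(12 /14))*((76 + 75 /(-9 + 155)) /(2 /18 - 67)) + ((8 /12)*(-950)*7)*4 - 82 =-2106452267557 /99142176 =-21246.78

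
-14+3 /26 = -361 /26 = -13.88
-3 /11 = -0.27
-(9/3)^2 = -9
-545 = -545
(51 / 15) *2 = 34 / 5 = 6.80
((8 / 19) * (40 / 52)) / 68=20 / 4199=0.00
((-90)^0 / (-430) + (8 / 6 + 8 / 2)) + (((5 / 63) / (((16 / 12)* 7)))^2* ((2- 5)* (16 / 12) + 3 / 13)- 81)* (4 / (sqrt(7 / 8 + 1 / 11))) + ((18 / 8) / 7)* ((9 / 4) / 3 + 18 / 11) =692251 / 113520- 7429993* sqrt(1870) / 974610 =-323.57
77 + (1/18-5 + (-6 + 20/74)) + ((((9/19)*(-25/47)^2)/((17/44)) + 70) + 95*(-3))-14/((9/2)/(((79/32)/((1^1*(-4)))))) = -1113152735177/7603130592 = -146.41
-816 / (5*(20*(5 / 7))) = -1428 / 125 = -11.42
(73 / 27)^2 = 5329 / 729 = 7.31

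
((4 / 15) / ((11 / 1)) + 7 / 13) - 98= -209003 / 2145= -97.44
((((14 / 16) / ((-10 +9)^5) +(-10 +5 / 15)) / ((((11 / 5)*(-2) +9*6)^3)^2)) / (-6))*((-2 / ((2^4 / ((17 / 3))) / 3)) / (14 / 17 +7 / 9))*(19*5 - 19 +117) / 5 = -0.00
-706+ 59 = -647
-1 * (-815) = 815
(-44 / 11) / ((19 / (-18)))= 72 / 19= 3.79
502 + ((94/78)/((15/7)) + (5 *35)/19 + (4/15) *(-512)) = 4170788/11115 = 375.24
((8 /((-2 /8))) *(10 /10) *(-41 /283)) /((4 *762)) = 164 /107823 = 0.00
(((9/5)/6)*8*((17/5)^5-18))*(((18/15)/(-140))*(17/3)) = -19869702/390625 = -50.87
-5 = -5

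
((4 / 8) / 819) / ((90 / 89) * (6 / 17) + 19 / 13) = 1513 / 4506642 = 0.00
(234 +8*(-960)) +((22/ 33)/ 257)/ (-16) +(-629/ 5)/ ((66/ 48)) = -2557018471/ 339240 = -7537.49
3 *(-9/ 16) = -27/ 16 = -1.69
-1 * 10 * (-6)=60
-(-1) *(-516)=-516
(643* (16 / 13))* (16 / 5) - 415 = 2117.43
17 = 17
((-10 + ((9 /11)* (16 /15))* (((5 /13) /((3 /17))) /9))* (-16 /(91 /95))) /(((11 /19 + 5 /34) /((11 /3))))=12370228160 /14980329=825.76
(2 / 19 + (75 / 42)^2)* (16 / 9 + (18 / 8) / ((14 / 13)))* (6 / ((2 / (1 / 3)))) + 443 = 95041479 / 208544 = 455.74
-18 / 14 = -9 / 7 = -1.29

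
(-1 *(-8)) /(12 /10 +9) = 40 /51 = 0.78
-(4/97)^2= -16/9409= -0.00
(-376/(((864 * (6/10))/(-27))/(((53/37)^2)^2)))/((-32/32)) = -1854263035/22489932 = -82.45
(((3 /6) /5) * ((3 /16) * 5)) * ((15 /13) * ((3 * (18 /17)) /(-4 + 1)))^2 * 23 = 1257525 /390728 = 3.22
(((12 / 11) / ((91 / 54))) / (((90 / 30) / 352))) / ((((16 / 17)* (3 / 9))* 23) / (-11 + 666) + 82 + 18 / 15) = 14430960 / 15809339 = 0.91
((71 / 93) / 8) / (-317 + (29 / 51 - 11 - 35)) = -1207 / 4584032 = -0.00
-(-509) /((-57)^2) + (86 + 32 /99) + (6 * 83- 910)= -3877921 /11913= -325.52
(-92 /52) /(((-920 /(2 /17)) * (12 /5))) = 1 /10608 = 0.00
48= 48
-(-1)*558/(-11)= -558/11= -50.73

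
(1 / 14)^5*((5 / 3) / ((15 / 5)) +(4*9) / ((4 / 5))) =205 / 2420208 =0.00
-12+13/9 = -10.56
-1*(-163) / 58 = 163 / 58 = 2.81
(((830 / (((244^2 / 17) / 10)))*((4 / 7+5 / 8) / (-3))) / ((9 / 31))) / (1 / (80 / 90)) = -73266175 / 25317684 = -2.89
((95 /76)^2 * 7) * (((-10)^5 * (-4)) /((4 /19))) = 20781250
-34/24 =-17/12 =-1.42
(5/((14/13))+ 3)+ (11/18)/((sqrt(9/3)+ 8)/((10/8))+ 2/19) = 59271103/7656516 - 19855 * sqrt(3)/1640682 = 7.72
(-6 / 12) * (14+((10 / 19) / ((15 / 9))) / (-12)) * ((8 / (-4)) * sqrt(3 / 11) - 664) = 531 * sqrt(33) / 418+88146 / 19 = 4646.56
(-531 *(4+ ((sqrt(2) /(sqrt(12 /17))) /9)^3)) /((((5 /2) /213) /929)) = -840581496 /5 - 66156877 *sqrt(102) /2430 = -168391258.75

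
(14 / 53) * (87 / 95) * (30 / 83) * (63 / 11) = 0.50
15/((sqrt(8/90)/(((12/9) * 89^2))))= 237630 * sqrt(5)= 531356.83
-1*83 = -83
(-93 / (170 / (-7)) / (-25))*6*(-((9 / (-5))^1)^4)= 12813633 / 1328125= 9.65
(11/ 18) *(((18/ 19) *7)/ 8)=77/ 152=0.51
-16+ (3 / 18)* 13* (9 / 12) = -115 / 8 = -14.38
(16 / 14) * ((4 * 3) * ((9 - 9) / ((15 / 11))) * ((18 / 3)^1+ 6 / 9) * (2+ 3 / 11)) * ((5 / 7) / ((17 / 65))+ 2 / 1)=0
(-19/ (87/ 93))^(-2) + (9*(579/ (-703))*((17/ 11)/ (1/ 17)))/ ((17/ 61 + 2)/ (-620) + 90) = -1038796871704313/ 480586201456867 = -2.16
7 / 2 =3.50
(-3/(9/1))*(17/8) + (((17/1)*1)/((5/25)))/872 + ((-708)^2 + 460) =656254193/1308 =501723.39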